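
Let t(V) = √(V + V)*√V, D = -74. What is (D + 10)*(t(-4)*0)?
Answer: 0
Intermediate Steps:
t(V) = V*√2 (t(V) = √(2*V)*√V = (√2*√V)*√V = V*√2)
(D + 10)*(t(-4)*0) = (-74 + 10)*(-4*√2*0) = -64*0 = 0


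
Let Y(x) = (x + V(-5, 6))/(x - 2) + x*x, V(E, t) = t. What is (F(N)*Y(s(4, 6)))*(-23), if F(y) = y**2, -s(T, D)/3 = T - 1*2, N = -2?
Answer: -3312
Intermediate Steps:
s(T, D) = 6 - 3*T (s(T, D) = -3*(T - 1*2) = -3*(T - 2) = -3*(-2 + T) = 6 - 3*T)
Y(x) = x**2 + (6 + x)/(-2 + x) (Y(x) = (x + 6)/(x - 2) + x*x = (6 + x)/(-2 + x) + x**2 = x**2 + (6 + x)/(-2 + x))
(F(N)*Y(s(4, 6)))*(-23) = ((-2)**2*((6 + (6 - 3*4) + (6 - 3*4)**3 - 2*(6 - 3*4)**2)/(-2 + (6 - 3*4))))*(-23) = (4*((6 + (6 - 12) + (6 - 12)**3 - 2*(6 - 12)**2)/(-2 + (6 - 12))))*(-23) = (4*((6 - 6 + (-6)**3 - 2*(-6)**2)/(-2 - 6)))*(-23) = (4*((6 - 6 - 216 - 2*36)/(-8)))*(-23) = (4*(-(6 - 6 - 216 - 72)/8))*(-23) = (4*(-1/8*(-288)))*(-23) = (4*36)*(-23) = 144*(-23) = -3312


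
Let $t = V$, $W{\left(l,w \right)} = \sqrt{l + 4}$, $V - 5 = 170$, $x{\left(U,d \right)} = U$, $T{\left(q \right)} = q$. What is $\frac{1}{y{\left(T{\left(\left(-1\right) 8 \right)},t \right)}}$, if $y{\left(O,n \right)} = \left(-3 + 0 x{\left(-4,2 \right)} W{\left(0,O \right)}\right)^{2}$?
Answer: $\frac{1}{9} \approx 0.11111$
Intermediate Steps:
$V = 175$ ($V = 5 + 170 = 175$)
$W{\left(l,w \right)} = \sqrt{4 + l}$
$t = 175$
$y{\left(O,n \right)} = 9$ ($y{\left(O,n \right)} = \left(-3 + 0 \left(-4\right) \sqrt{4 + 0}\right)^{2} = \left(-3 + 0 \sqrt{4}\right)^{2} = \left(-3 + 0 \cdot 2\right)^{2} = \left(-3 + 0\right)^{2} = \left(-3\right)^{2} = 9$)
$\frac{1}{y{\left(T{\left(\left(-1\right) 8 \right)},t \right)}} = \frac{1}{9}$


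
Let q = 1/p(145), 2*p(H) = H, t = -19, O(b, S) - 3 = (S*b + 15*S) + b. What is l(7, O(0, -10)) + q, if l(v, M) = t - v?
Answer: -3768/145 ≈ -25.986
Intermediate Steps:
O(b, S) = 3 + b + 15*S + S*b (O(b, S) = 3 + ((S*b + 15*S) + b) = 3 + ((15*S + S*b) + b) = 3 + (b + 15*S + S*b) = 3 + b + 15*S + S*b)
p(H) = H/2
q = 2/145 (q = 1/((½)*145) = 1/(145/2) = 2/145 ≈ 0.013793)
l(v, M) = -19 - v
l(7, O(0, -10)) + q = (-19 - 1*7) + 2/145 = (-19 - 7) + 2/145 = -26 + 2/145 = -3768/145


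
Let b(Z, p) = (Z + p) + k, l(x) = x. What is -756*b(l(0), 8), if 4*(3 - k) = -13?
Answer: -10773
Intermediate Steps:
k = 25/4 (k = 3 - 1/4*(-13) = 3 + 13/4 = 25/4 ≈ 6.2500)
b(Z, p) = 25/4 + Z + p (b(Z, p) = (Z + p) + 25/4 = 25/4 + Z + p)
-756*b(l(0), 8) = -756*(25/4 + 0 + 8) = -756*57/4 = -10773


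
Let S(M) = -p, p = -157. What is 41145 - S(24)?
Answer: 40988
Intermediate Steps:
S(M) = 157 (S(M) = -1*(-157) = 157)
41145 - S(24) = 41145 - 1*157 = 41145 - 157 = 40988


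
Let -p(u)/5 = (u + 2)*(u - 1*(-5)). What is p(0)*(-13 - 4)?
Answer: 850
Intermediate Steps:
p(u) = -5*(2 + u)*(5 + u) (p(u) = -5*(u + 2)*(u - 1*(-5)) = -5*(2 + u)*(u + 5) = -5*(2 + u)*(5 + u))
p(0)*(-13 - 4) = (-50 - 35*0 - 5*0²)*(-13 - 4) = (-50 + 0 - 5*0)*(-17) = (-50 + 0 + 0)*(-17) = -50*(-17) = 850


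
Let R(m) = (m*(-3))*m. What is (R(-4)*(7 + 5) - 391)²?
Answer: 935089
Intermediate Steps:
R(m) = -3*m² (R(m) = (-3*m)*m = -3*m²)
(R(-4)*(7 + 5) - 391)² = ((-3*(-4)²)*(7 + 5) - 391)² = (-3*16*12 - 391)² = (-48*12 - 391)² = (-576 - 391)² = (-967)² = 935089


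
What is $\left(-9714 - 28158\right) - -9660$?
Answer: $-28212$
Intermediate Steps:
$\left(-9714 - 28158\right) - -9660 = -37872 + 9660 = -28212$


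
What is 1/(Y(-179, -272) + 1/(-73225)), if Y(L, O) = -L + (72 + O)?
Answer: -73225/1537726 ≈ -0.047619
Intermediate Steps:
Y(L, O) = 72 + O - L
1/(Y(-179, -272) + 1/(-73225)) = 1/((72 - 272 - 1*(-179)) + 1/(-73225)) = 1/((72 - 272 + 179) - 1/73225) = 1/(-21 - 1/73225) = 1/(-1537726/73225) = -73225/1537726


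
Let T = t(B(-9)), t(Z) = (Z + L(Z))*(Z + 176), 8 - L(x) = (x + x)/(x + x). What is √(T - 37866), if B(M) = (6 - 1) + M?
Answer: 15*I*√166 ≈ 193.26*I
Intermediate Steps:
B(M) = 5 + M
L(x) = 7 (L(x) = 8 - (x + x)/(x + x) = 8 - 2*x/(2*x) = 8 - 2*x*1/(2*x) = 8 - 1*1 = 8 - 1 = 7)
t(Z) = (7 + Z)*(176 + Z) (t(Z) = (Z + 7)*(Z + 176) = (7 + Z)*(176 + Z))
T = 516 (T = 1232 + (5 - 9)² + 183*(5 - 9) = 1232 + (-4)² + 183*(-4) = 1232 + 16 - 732 = 516)
√(T - 37866) = √(516 - 37866) = √(-37350) = 15*I*√166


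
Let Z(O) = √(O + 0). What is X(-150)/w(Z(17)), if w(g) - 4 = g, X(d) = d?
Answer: 600 - 150*√17 ≈ -18.466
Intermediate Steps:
Z(O) = √O
w(g) = 4 + g
X(-150)/w(Z(17)) = -150/(4 + √17)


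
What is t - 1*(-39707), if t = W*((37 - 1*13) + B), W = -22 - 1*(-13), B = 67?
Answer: 38888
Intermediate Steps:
W = -9 (W = -22 + 13 = -9)
t = -819 (t = -9*((37 - 1*13) + 67) = -9*((37 - 13) + 67) = -9*(24 + 67) = -9*91 = -819)
t - 1*(-39707) = -819 - 1*(-39707) = -819 + 39707 = 38888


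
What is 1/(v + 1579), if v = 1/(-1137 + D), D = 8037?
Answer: 6900/10895101 ≈ 0.00063331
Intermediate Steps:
v = 1/6900 (v = 1/(-1137 + 8037) = 1/6900 ≈ 0.00014493)
1/(v + 1579) = 1/(1/6900 + 1579) = 1/(10895101/6900) = 6900/10895101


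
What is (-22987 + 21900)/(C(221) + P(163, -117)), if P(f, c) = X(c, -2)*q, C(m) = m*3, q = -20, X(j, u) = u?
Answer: -1087/703 ≈ -1.5462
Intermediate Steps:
C(m) = 3*m
P(f, c) = 40 (P(f, c) = -2*(-20) = 40)
(-22987 + 21900)/(C(221) + P(163, -117)) = (-22987 + 21900)/(3*221 + 40) = -1087/(663 + 40) = -1087/703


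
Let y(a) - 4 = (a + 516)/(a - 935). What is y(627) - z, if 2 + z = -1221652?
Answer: 376269521/308 ≈ 1.2217e+6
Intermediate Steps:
y(a) = 4 + (516 + a)/(-935 + a) (y(a) = 4 + (a + 516)/(a - 935) = 4 + (516 + a)/(-935 + a))
z = -1221654 (z = -2 - 1221652 = -1221654)
y(627) - z = (-3224 + 5*627)/(-935 + 627) - 1*(-1221654) = (-3224 + 3135)/(-308) + 1221654 = -1/308*(-89) + 1221654 = 89/308 + 1221654 = 376269521/308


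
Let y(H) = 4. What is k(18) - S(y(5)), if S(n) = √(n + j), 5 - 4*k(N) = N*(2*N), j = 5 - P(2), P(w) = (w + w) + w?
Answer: -643/4 - √3 ≈ -162.48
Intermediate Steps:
P(w) = 3*w (P(w) = 2*w + w = 3*w)
j = -1 (j = 5 - 3*2 = 5 - 1*6 = 5 - 6 = -1)
k(N) = 5/4 - N²/2 (k(N) = 5/4 - N*2*N/4 = 5/4 - N²/2)
S(n) = √(-1 + n) (S(n) = √(n - 1) = √(-1 + n))
k(18) - S(y(5)) = (5/4 - ½*18²) - √(-1 + 4) = (5/4 - ½*324) - √3 = (5/4 - 162) - √3 = -643/4 - √3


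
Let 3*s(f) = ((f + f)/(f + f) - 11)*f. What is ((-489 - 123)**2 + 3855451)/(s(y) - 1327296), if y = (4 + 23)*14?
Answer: -4229995/1328556 ≈ -3.1839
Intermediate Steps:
y = 378 (y = 27*14 = 378)
s(f) = -10*f/3 (s(f) = (((f + f)/(f + f) - 11)*f)/3 = (((2*f)/((2*f)) - 11)*f)/3 = (((2*f)*(1/(2*f)) - 11)*f)/3 = ((1 - 11)*f)/3 = (-10*f)/3 = -10*f/3)
((-489 - 123)**2 + 3855451)/(s(y) - 1327296) = ((-489 - 123)**2 + 3855451)/(-10/3*378 - 1327296) = ((-612)**2 + 3855451)/(-1260 - 1327296) = (374544 + 3855451)/(-1328556) = 4229995*(-1/1328556) = -4229995/1328556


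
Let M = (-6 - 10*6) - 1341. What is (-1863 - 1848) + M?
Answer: -5118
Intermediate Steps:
M = -1407 (M = (-6 - 60) - 1341 = -66 - 1341 = -1407)
(-1863 - 1848) + M = (-1863 - 1848) - 1407 = -3711 - 1407 = -5118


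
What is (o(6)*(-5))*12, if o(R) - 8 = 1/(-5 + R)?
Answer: -540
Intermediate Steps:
o(R) = 8 + 1/(-5 + R)
(o(6)*(-5))*12 = (((-39 + 8*6)/(-5 + 6))*(-5))*12 = (((-39 + 48)/1)*(-5))*12 = ((1*9)*(-5))*12 = (9*(-5))*12 = -45*12 = -540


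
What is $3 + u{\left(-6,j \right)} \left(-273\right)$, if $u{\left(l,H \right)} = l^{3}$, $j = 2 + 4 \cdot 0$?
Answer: $58971$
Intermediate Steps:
$j = 2$ ($j = 2 + 0 = 2$)
$3 + u{\left(-6,j \right)} \left(-273\right) = 3 + \left(-6\right)^{3} \left(-273\right) = 3 - -58968 = 3 + 58968 = 58971$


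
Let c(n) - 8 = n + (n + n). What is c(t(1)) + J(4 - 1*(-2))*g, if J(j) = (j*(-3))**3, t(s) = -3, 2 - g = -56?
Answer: -338257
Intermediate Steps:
g = 58 (g = 2 - 1*(-56) = 2 + 56 = 58)
c(n) = 8 + 3*n (c(n) = 8 + (n + (n + n)) = 8 + (n + 2*n) = 8 + 3*n)
J(j) = -27*j**3 (J(j) = (-3*j)**3 = -27*j**3)
c(t(1)) + J(4 - 1*(-2))*g = (8 + 3*(-3)) - 27*(4 - 1*(-2))**3*58 = (8 - 9) - 27*(4 + 2)**3*58 = -1 - 27*6**3*58 = -1 - 27*216*58 = -1 - 5832*58 = -1 - 338256 = -338257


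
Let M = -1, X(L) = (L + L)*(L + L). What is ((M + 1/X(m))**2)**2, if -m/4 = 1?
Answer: 15752961/16777216 ≈ 0.93895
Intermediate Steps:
m = -4 (m = -4*1 = -4)
X(L) = 4*L**2 (X(L) = (2*L)*(2*L) = 4*L**2)
((M + 1/X(m))**2)**2 = ((-1 + 1/(4*(-4)**2))**2)**2 = ((-1 + 1/(4*16))**2)**2 = ((-1 + 1/64)**2)**2 = ((-63/64)**2)**2 = (3969/4096)**2 = 15752961/16777216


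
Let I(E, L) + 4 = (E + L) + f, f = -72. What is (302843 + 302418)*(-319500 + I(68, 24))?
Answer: -193371205324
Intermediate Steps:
I(E, L) = -76 + E + L (I(E, L) = -4 + ((E + L) - 72) = -4 + (-72 + E + L) = -76 + E + L)
(302843 + 302418)*(-319500 + I(68, 24)) = (302843 + 302418)*(-319500 + (-76 + 68 + 24)) = 605261*(-319500 + 16) = 605261*(-319484) = -193371205324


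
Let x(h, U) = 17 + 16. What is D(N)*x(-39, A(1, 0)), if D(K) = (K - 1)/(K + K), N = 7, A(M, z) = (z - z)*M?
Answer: 99/7 ≈ 14.143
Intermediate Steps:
A(M, z) = 0 (A(M, z) = 0*M = 0)
x(h, U) = 33
D(K) = (-1 + K)/(2*K) (D(K) = (-1 + K)/((2*K)) = (-1 + K)*(1/(2*K)) = (-1 + K)/(2*K))
D(N)*x(-39, A(1, 0)) = ((½)*(-1 + 7)/7)*33 = ((½)*(⅐)*6)*33 = (3/7)*33 = 99/7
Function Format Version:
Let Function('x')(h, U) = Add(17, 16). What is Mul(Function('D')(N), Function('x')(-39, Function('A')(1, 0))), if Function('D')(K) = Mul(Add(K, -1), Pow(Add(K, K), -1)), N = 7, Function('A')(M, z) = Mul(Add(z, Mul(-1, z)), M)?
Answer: Rational(99, 7) ≈ 14.143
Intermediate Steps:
Function('A')(M, z) = 0 (Function('A')(M, z) = Mul(0, M) = 0)
Function('x')(h, U) = 33
Function('D')(K) = Mul(Rational(1, 2), Pow(K, -1), Add(-1, K)) (Function('D')(K) = Mul(Add(-1, K), Pow(Mul(2, K), -1)) = Mul(Add(-1, K), Mul(Rational(1, 2), Pow(K, -1))) = Mul(Rational(1, 2), Pow(K, -1), Add(-1, K)))
Mul(Function('D')(N), Function('x')(-39, Function('A')(1, 0))) = Mul(Mul(Rational(1, 2), Pow(7, -1), Add(-1, 7)), 33) = Mul(Mul(Rational(1, 2), Rational(1, 7), 6), 33) = Mul(Rational(3, 7), 33) = Rational(99, 7)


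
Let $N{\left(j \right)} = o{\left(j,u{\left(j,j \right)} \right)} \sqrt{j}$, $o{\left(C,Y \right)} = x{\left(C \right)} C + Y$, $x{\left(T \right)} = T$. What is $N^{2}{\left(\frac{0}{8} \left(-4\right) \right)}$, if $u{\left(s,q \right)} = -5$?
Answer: $0$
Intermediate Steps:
$o{\left(C,Y \right)} = Y + C^{2}$ ($o{\left(C,Y \right)} = C C + Y = C^{2} + Y = Y + C^{2}$)
$N{\left(j \right)} = \sqrt{j} \left(-5 + j^{2}\right)$ ($N{\left(j \right)} = \left(-5 + j^{2}\right) \sqrt{j} = \sqrt{j} \left(-5 + j^{2}\right)$)
$N^{2}{\left(\frac{0}{8} \left(-4\right) \right)} = \left(\sqrt{\frac{0}{8} \left(-4\right)} \left(-5 + \left(\frac{0}{8} \left(-4\right)\right)^{2}\right)\right)^{2} = \left(\sqrt{0 \cdot \frac{1}{8} \left(-4\right)} \left(-5 + \left(0 \cdot \frac{1}{8} \left(-4\right)\right)^{2}\right)\right)^{2} = \left(\sqrt{0 \left(-4\right)} \left(-5 + \left(0 \left(-4\right)\right)^{2}\right)\right)^{2} = \left(\sqrt{0} \left(-5 + 0^{2}\right)\right)^{2} = \left(0 \left(-5 + 0\right)\right)^{2} = \left(0 \left(-5\right)\right)^{2} = 0^{2} = 0$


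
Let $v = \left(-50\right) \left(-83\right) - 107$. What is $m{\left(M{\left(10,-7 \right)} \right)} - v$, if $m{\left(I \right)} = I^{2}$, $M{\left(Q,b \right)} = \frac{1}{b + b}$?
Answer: $- \frac{792427}{196} \approx -4043.0$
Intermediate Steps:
$M{\left(Q,b \right)} = \frac{1}{2 b}$
$v = 4043$ ($v = 4150 - 107 = 4043$)
$m{\left(M{\left(10,-7 \right)} \right)} - v = \left(\frac{1}{2 \left(-7\right)}\right)^{2} - 4043 = \left(\frac{1}{2} \left(- \frac{1}{7}\right)\right)^{2} - 4043 = \left(- \frac{1}{14}\right)^{2} - 4043 = \frac{1}{196} - 4043 = - \frac{792427}{196}$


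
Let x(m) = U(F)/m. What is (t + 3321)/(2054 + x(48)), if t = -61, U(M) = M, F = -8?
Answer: 19560/12323 ≈ 1.5873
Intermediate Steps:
x(m) = -8/m
(t + 3321)/(2054 + x(48)) = (-61 + 3321)/(2054 - 8/48) = 3260/(2054 - 8*1/48) = 3260/(2054 - ⅙) = 3260/(12323/6) = 3260*(6/12323) = 19560/12323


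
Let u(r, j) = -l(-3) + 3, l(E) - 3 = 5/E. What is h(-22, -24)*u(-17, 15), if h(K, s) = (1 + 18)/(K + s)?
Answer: -95/138 ≈ -0.68841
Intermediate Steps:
h(K, s) = 19/(K + s)
l(E) = 3 + 5/E
u(r, j) = 5/3 (u(r, j) = -(3 + 5/(-3)) + 3 = -(3 + 5*(-⅓)) + 3 = -(3 - 5/3) + 3 = -1*4/3 + 3 = -4/3 + 3 = 5/3)
h(-22, -24)*u(-17, 15) = (19/(-22 - 24))*(5/3) = (19/(-46))*(5/3) = (19*(-1/46))*(5/3) = -19/46*5/3 = -95/138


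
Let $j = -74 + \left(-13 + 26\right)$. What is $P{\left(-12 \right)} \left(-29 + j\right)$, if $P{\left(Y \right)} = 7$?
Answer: $-630$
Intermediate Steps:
$j = -61$ ($j = -74 + 13 = -61$)
$P{\left(-12 \right)} \left(-29 + j\right) = 7 \left(-29 - 61\right) = 7 \left(-90\right) = -630$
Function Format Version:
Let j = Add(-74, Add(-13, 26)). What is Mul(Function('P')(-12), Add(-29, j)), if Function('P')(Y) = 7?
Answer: -630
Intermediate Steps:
j = -61 (j = Add(-74, 13) = -61)
Mul(Function('P')(-12), Add(-29, j)) = Mul(7, Add(-29, -61)) = Mul(7, -90) = -630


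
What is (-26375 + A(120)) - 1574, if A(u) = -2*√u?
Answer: -27949 - 4*√30 ≈ -27971.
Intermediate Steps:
(-26375 + A(120)) - 1574 = (-26375 - 4*√30) - 1574 = -27949 - 4*√30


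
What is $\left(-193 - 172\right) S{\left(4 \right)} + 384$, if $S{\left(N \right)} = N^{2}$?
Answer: $-5456$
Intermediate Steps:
$\left(-193 - 172\right) S{\left(4 \right)} + 384 = \left(-193 - 172\right) 4^{2} + 384 = \left(-193 - 172\right) 16 + 384 = \left(-365\right) 16 + 384 = -5840 + 384 = -5456$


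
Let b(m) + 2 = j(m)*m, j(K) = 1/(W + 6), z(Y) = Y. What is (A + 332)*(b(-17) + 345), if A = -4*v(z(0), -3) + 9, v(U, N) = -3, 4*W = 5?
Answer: 3487287/29 ≈ 1.2025e+5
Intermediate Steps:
W = 5/4 (W = (1/4)*5 = 5/4 ≈ 1.2500)
A = 21 (A = -4*(-3) + 9 = 12 + 9 = 21)
j(K) = 4/29 (j(K) = 1/(5/4 + 6) = 1/(29/4) = 4/29)
b(m) = -2 + 4*m/29
(A + 332)*(b(-17) + 345) = (21 + 332)*((-2 + (4/29)*(-17)) + 345) = 353*((-2 - 68/29) + 345) = 353*(-126/29 + 345) = 353*(9879/29) = 3487287/29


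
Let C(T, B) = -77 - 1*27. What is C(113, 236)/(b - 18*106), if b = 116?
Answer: 13/224 ≈ 0.058036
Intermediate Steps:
C(T, B) = -104 (C(T, B) = -77 - 27 = -104)
C(113, 236)/(b - 18*106) = -104/(116 - 18*106) = -104/(116 - 1908) = -104/(-1792) = -104*(-1/1792) = 13/224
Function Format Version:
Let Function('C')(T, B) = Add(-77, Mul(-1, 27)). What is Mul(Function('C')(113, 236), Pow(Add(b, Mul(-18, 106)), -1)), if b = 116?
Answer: Rational(13, 224) ≈ 0.058036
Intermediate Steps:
Function('C')(T, B) = -104 (Function('C')(T, B) = Add(-77, -27) = -104)
Mul(Function('C')(113, 236), Pow(Add(b, Mul(-18, 106)), -1)) = Mul(-104, Pow(Add(116, Mul(-18, 106)), -1)) = Mul(-104, Pow(Add(116, -1908), -1)) = Mul(-104, Pow(-1792, -1)) = Mul(-104, Rational(-1, 1792)) = Rational(13, 224)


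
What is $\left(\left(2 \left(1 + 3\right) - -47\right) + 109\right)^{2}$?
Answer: $26896$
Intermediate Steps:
$\left(\left(2 \left(1 + 3\right) - -47\right) + 109\right)^{2} = \left(\left(2 \cdot 4 + 47\right) + 109\right)^{2} = \left(\left(8 + 47\right) + 109\right)^{2} = \left(55 + 109\right)^{2} = 164^{2} = 26896$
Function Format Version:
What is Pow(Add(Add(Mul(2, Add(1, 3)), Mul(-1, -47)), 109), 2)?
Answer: 26896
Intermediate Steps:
Pow(Add(Add(Mul(2, Add(1, 3)), Mul(-1, -47)), 109), 2) = Pow(Add(Add(Mul(2, 4), 47), 109), 2) = Pow(Add(Add(8, 47), 109), 2) = Pow(Add(55, 109), 2) = Pow(164, 2) = 26896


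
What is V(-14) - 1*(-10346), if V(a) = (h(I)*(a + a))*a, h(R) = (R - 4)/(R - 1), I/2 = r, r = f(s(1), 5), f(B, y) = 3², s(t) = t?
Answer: 181370/17 ≈ 10669.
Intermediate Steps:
f(B, y) = 9
r = 9
I = 18 (I = 2*9 = 18)
h(R) = (-4 + R)/(-1 + R)
V(a) = 28*a²/17 (V(a) = (((-4 + 18)/(-1 + 18))*(a + a))*a = ((14/17)*(2*a))*a = (((1/17)*14)*(2*a))*a = (14*(2*a)/17)*a = (28*a/17)*a = 28*a²/17)
V(-14) - 1*(-10346) = (28/17)*(-14)² - 1*(-10346) = (28/17)*196 + 10346 = 5488/17 + 10346 = 181370/17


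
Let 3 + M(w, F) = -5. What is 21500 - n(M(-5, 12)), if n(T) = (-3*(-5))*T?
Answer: 21620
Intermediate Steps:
M(w, F) = -8 (M(w, F) = -3 - 5 = -8)
n(T) = 15*T
21500 - n(M(-5, 12)) = 21500 - 15*(-8) = 21500 - 1*(-120) = 21500 + 120 = 21620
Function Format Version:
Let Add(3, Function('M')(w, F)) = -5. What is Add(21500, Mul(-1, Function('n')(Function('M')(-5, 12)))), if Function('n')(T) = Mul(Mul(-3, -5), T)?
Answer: 21620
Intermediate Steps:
Function('M')(w, F) = -8 (Function('M')(w, F) = Add(-3, -5) = -8)
Function('n')(T) = Mul(15, T)
Add(21500, Mul(-1, Function('n')(Function('M')(-5, 12)))) = Add(21500, Mul(-1, Mul(15, -8))) = Add(21500, Mul(-1, -120)) = Add(21500, 120) = 21620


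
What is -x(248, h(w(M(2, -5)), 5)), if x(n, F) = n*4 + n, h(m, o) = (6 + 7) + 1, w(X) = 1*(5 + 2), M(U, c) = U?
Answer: -1240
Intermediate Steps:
w(X) = 7 (w(X) = 1*7 = 7)
h(m, o) = 14 (h(m, o) = 13 + 1 = 14)
x(n, F) = 5*n (x(n, F) = 4*n + n = 5*n)
-x(248, h(w(M(2, -5)), 5)) = -5*248 = -1*1240 = -1240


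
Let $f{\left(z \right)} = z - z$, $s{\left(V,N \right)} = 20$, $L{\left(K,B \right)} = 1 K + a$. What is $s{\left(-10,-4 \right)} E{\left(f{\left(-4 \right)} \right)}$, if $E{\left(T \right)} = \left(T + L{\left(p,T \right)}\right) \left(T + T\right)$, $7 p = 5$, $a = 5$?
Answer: $0$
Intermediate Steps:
$p = \frac{5}{7}$ ($p = \frac{1}{7} \cdot 5 = \frac{5}{7} \approx 0.71429$)
$L{\left(K,B \right)} = 5 + K$ ($L{\left(K,B \right)} = 1 K + 5 = K + 5 = 5 + K$)
$f{\left(z \right)} = 0$
$E{\left(T \right)} = 2 T \left(\frac{40}{7} + T\right)$ ($E{\left(T \right)} = \left(T + \left(5 + \frac{5}{7}\right)\right) \left(T + T\right) = \left(T + \frac{40}{7}\right) 2 T = \left(\frac{40}{7} + T\right) 2 T = 2 T \left(\frac{40}{7} + T\right)$)
$s{\left(-10,-4 \right)} E{\left(f{\left(-4 \right)} \right)} = 20 \cdot \frac{2}{7} \cdot 0 \left(40 + 7 \cdot 0\right) = 20 \cdot \frac{2}{7} \cdot 0 \left(40 + 0\right) = 20 \cdot \frac{2}{7} \cdot 0 \cdot 40 = 20 \cdot 0 = 0$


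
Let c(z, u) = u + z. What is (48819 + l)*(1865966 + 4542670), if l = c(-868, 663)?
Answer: 311549430504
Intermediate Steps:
l = -205 (l = 663 - 868 = -205)
(48819 + l)*(1865966 + 4542670) = (48819 - 205)*(1865966 + 4542670) = 48614*6408636 = 311549430504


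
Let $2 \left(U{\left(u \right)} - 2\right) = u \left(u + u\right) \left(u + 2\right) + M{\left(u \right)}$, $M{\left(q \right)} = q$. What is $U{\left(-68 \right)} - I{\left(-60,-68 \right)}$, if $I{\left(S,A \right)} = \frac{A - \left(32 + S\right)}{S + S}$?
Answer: $- \frac{915649}{3} \approx -3.0522 \cdot 10^{5}$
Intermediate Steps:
$U{\left(u \right)} = 2 + \frac{u}{2} + u^{2} \left(2 + u\right)$ ($U{\left(u \right)} = 2 + \frac{u \left(u + u\right) \left(u + 2\right) + u}{2} = 2 + \frac{u 2 u \left(2 + u\right) + u}{2} = 2 + \frac{2 u^{2} \left(2 + u\right) + u}{2} = 2 + \frac{u + 2 u^{2} \left(2 + u\right)}{2} = 2 + \left(\frac{u}{2} + u^{2} \left(2 + u\right)\right) = 2 + \frac{u}{2} + u^{2} \left(2 + u\right)$)
$I{\left(S,A \right)} = \frac{-32 + A - S}{2 S}$
$U{\left(-68 \right)} - I{\left(-60,-68 \right)} = \left(2 + \left(-68\right)^{3} + \frac{1}{2} \left(-68\right) + 2 \left(-68\right)^{2}\right) - \frac{-32 - 68 - -60}{2 \left(-60\right)} = \left(2 - 314432 - 34 + 2 \cdot 4624\right) - \frac{1}{2} \left(- \frac{1}{60}\right) \left(-32 - 68 + 60\right) = \left(2 - 314432 - 34 + 9248\right) - \frac{1}{2} \left(- \frac{1}{60}\right) \left(-40\right) = -305216 - \frac{1}{3} = - \frac{915649}{3}$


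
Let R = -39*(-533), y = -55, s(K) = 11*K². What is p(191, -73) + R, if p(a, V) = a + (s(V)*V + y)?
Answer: -4258264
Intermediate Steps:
p(a, V) = -55 + a + 11*V³ (p(a, V) = a + ((11*V²)*V - 55) = a + (11*V³ - 55) = a + (-55 + 11*V³) = -55 + a + 11*V³)
R = 20787
p(191, -73) + R = (-55 + 191 + 11*(-73)³) + 20787 = (-55 + 191 + 11*(-389017)) + 20787 = (-55 + 191 - 4279187) + 20787 = -4279051 + 20787 = -4258264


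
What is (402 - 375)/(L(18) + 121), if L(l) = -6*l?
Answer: 27/13 ≈ 2.0769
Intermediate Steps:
(402 - 375)/(L(18) + 121) = (402 - 375)/(-6*18 + 121) = 27/(-108 + 121) = 27/13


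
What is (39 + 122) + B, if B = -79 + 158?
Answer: 240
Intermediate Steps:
B = 79
(39 + 122) + B = (39 + 122) + 79 = 161 + 79 = 240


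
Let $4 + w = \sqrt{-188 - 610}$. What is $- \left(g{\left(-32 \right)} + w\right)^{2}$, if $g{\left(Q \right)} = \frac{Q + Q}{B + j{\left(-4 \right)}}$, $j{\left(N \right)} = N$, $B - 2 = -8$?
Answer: $\frac{19806}{25} - \frac{24 i \sqrt{798}}{5} \approx 792.24 - 135.59 i$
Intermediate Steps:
$B = -6$ ($B = 2 - 8 = -6$)
$g{\left(Q \right)} = - \frac{Q}{5}$ ($g{\left(Q \right)} = \frac{Q + Q}{-6 - 4} = \frac{2 Q}{-10} = 2 Q \left(- \frac{1}{10}\right) = - \frac{Q}{5}$)
$w = -4 + i \sqrt{798}$ ($w = -4 + \sqrt{-188 - 610} = -4 + \sqrt{-798} = -4 + i \sqrt{798} \approx -4.0 + 28.249 i$)
$- \left(g{\left(-32 \right)} + w\right)^{2} = - \left(\left(- \frac{1}{5}\right) \left(-32\right) - \left(4 - i \sqrt{798}\right)\right)^{2} = - \left(\frac{32}{5} - \left(4 - i \sqrt{798}\right)\right)^{2} = - \left(\frac{12}{5} + i \sqrt{798}\right)^{2}$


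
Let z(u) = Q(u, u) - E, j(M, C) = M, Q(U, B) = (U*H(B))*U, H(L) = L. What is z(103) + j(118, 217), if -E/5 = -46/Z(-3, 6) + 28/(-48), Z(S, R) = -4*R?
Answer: 3278555/3 ≈ 1.0929e+6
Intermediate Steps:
E = -20/3 (E = -5*(-46/((-4*6)) + 28/(-48)) = -5*(-46/(-24) + 28*(-1/48)) = -5*(-46*(-1/24) - 7/12) = -5*(23/12 - 7/12) = -5*4/3 = -20/3 ≈ -6.6667)
Q(U, B) = B*U**2 (Q(U, B) = (U*B)*U = (B*U)*U = B*U**2)
z(u) = 20/3 + u**3 (z(u) = u*u**2 - 1*(-20/3) = u**3 + 20/3 = 20/3 + u**3)
z(103) + j(118, 217) = (20/3 + 103**3) + 118 = (20/3 + 1092727) + 118 = 3278201/3 + 118 = 3278555/3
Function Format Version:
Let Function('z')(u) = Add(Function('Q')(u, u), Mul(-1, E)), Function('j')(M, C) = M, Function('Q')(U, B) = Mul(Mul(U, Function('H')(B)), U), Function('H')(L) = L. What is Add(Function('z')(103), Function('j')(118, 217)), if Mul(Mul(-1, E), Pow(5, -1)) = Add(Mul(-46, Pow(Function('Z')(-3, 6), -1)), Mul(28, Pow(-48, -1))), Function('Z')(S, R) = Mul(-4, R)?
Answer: Rational(3278555, 3) ≈ 1.0929e+6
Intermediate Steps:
E = Rational(-20, 3) (E = Mul(-5, Add(Mul(-46, Pow(Mul(-4, 6), -1)), Mul(28, Pow(-48, -1)))) = Mul(-5, Add(Mul(-46, Pow(-24, -1)), Mul(28, Rational(-1, 48)))) = Mul(-5, Add(Mul(-46, Rational(-1, 24)), Rational(-7, 12))) = Mul(-5, Add(Rational(23, 12), Rational(-7, 12))) = Mul(-5, Rational(4, 3)) = Rational(-20, 3) ≈ -6.6667)
Function('Q')(U, B) = Mul(B, Pow(U, 2)) (Function('Q')(U, B) = Mul(Mul(U, B), U) = Mul(Mul(B, U), U) = Mul(B, Pow(U, 2)))
Function('z')(u) = Add(Rational(20, 3), Pow(u, 3)) (Function('z')(u) = Add(Mul(u, Pow(u, 2)), Mul(-1, Rational(-20, 3))) = Add(Pow(u, 3), Rational(20, 3)) = Add(Rational(20, 3), Pow(u, 3)))
Add(Function('z')(103), Function('j')(118, 217)) = Add(Add(Rational(20, 3), Pow(103, 3)), 118) = Add(Add(Rational(20, 3), 1092727), 118) = Add(Rational(3278201, 3), 118) = Rational(3278555, 3)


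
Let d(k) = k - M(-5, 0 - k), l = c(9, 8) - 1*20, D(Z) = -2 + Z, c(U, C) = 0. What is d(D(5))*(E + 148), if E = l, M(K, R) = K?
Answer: 1024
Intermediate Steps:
l = -20 (l = 0 - 1*20 = 0 - 20 = -20)
E = -20
d(k) = 5 + k (d(k) = k - 1*(-5) = k + 5 = 5 + k)
d(D(5))*(E + 148) = (5 + (-2 + 5))*(-20 + 148) = (5 + 3)*128 = 8*128 = 1024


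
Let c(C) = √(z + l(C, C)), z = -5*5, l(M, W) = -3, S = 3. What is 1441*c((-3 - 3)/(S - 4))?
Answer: 2882*I*√7 ≈ 7625.1*I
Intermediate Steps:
z = -25
c(C) = 2*I*√7 (c(C) = √(-25 - 3) = √(-28) = 2*I*√7)
1441*c((-3 - 3)/(S - 4)) = 1441*(2*I*√7) = 2882*I*√7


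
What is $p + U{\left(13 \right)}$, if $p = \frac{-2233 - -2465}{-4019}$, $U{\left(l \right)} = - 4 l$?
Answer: $- \frac{209220}{4019} \approx -52.058$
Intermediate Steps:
$p = - \frac{232}{4019}$ ($p = \left(-2233 + 2465\right) \left(- \frac{1}{4019}\right) = 232 \left(- \frac{1}{4019}\right) = - \frac{232}{4019} \approx -0.057726$)
$p + U{\left(13 \right)} = - \frac{232}{4019} - 52 = - \frac{209220}{4019}$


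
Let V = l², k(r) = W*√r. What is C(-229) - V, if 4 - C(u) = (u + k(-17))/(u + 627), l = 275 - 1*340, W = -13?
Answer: -1679729/398 + 13*I*√17/398 ≈ -4220.4 + 0.13467*I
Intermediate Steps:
k(r) = -13*√r
l = -65 (l = 275 - 340 = -65)
C(u) = 4 - (u - 13*I*√17)/(627 + u) (C(u) = 4 - (u - 13*I*√17)/(u + 627) = 4 - (u - 13*I*√17)/(627 + u))
V = 4225 (V = (-65)² = 4225)
C(-229) - V = (2508 + 3*(-229) + 13*I*√17)/(627 - 229) - 1*4225 = (2508 - 687 + 13*I*√17)/398 - 4225 = (1821 + 13*I*√17)/398 - 4225 = (1821/398 + 13*I*√17/398) - 4225 = -1679729/398 + 13*I*√17/398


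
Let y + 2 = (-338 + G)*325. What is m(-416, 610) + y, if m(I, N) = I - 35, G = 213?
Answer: -41078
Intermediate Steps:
y = -40627 (y = -2 + (-338 + 213)*325 = -2 - 125*325 = -2 - 40625 = -40627)
m(I, N) = -35 + I
m(-416, 610) + y = (-35 - 416) - 40627 = -451 - 40627 = -41078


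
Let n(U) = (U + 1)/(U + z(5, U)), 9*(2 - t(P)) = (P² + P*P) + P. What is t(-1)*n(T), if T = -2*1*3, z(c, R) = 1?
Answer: 17/9 ≈ 1.8889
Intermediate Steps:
t(P) = 2 - 2*P²/9 - P/9 (t(P) = 2 - ((P² + P*P) + P)/9 = 2 - ((P² + P²) + P)/9 = 2 - (2*P² + P)/9 = 2 - (P + 2*P²)/9 = 2 + (-2*P²/9 - P/9) = 2 - 2*P²/9 - P/9)
T = -6 (T = -2*3 = -6)
n(U) = 1 (n(U) = (U + 1)/(U + 1) = (1 + U)/(1 + U) = 1)
t(-1)*n(T) = (2 - 2/9*(-1)² - ⅑*(-1))*1 = (2 - 2/9*1 + ⅑)*1 = (2 - 2/9 + ⅑)*1 = (17/9)*1 = 17/9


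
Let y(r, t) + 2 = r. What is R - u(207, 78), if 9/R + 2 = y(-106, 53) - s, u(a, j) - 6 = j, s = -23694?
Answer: -1981047/23584 ≈ -84.000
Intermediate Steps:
y(r, t) = -2 + r
u(a, j) = 6 + j
R = 9/23584 (R = 9/(-2 + ((-2 - 106) - 1*(-23694))) = 9/(-2 + (-108 + 23694)) = 9/(-2 + 23586) = 9/23584 ≈ 0.00038161)
R - u(207, 78) = 9/23584 - (6 + 78) = 9/23584 - 1*84 = 9/23584 - 84 = -1981047/23584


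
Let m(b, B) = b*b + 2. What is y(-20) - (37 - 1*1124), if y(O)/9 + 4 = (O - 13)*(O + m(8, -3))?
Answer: -12611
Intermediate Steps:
m(b, B) = 2 + b² (m(b, B) = b² + 2 = 2 + b²)
y(O) = -36 + 9*(-13 + O)*(66 + O) (y(O) = -36 + 9*((O - 13)*(O + (2 + 8²))) = -36 + 9*((-13 + O)*(O + (2 + 64))) = -36 + 9*((-13 + O)*(O + 66)) = -36 + 9*((-13 + O)*(66 + O)) = -36 + 9*(-13 + O)*(66 + O))
y(-20) - (37 - 1*1124) = (-7758 + 9*(-20)² + 477*(-20)) - (37 - 1*1124) = (-7758 + 9*400 - 9540) - (37 - 1124) = (-7758 + 3600 - 9540) - 1*(-1087) = -13698 + 1087 = -12611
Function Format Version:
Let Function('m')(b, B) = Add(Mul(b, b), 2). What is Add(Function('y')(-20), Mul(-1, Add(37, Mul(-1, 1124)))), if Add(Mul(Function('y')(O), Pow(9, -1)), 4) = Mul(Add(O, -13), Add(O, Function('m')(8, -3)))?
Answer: -12611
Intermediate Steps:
Function('m')(b, B) = Add(2, Pow(b, 2)) (Function('m')(b, B) = Add(Pow(b, 2), 2) = Add(2, Pow(b, 2)))
Function('y')(O) = Add(-36, Mul(9, Add(-13, O), Add(66, O))) (Function('y')(O) = Add(-36, Mul(9, Mul(Add(O, -13), Add(O, Add(2, Pow(8, 2)))))) = Add(-36, Mul(9, Mul(Add(-13, O), Add(O, Add(2, 64))))) = Add(-36, Mul(9, Mul(Add(-13, O), Add(O, 66)))) = Add(-36, Mul(9, Mul(Add(-13, O), Add(66, O)))) = Add(-36, Mul(9, Add(-13, O), Add(66, O))))
Add(Function('y')(-20), Mul(-1, Add(37, Mul(-1, 1124)))) = Add(Add(-7758, Mul(9, Pow(-20, 2)), Mul(477, -20)), Mul(-1, Add(37, Mul(-1, 1124)))) = Add(Add(-7758, Mul(9, 400), -9540), Mul(-1, Add(37, -1124))) = Add(Add(-7758, 3600, -9540), Mul(-1, -1087)) = Add(-13698, 1087) = -12611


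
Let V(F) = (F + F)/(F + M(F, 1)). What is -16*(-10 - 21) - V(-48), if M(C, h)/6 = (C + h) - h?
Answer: 3470/7 ≈ 495.71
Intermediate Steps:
M(C, h) = 6*C (M(C, h) = 6*((C + h) - h) = 6*C)
V(F) = 2/7 (V(F) = (F + F)/(F + 6*F) = (2*F)/((7*F)) = (2*F)*(1/(7*F)) = 2/7)
-16*(-10 - 21) - V(-48) = -16*(-10 - 21) - 1*2/7 = -16*(-31) - 2/7 = 496 - 2/7 = 3470/7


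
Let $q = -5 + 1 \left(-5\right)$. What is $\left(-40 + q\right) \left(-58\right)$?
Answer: $2900$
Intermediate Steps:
$q = -10$ ($q = -5 - 5 = -10$)
$\left(-40 + q\right) \left(-58\right) = \left(-40 - 10\right) \left(-58\right) = \left(-50\right) \left(-58\right) = 2900$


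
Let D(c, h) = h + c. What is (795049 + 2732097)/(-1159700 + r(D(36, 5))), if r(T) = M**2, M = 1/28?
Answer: -2765282464/909204799 ≈ -3.0414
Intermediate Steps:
D(c, h) = c + h
M = 1/28 ≈ 0.035714
r(T) = 1/784 (r(T) = (1/28)**2 = 1/784)
(795049 + 2732097)/(-1159700 + r(D(36, 5))) = (795049 + 2732097)/(-1159700 + 1/784) = 3527146/(-909204799/784) = 3527146*(-784/909204799) = -2765282464/909204799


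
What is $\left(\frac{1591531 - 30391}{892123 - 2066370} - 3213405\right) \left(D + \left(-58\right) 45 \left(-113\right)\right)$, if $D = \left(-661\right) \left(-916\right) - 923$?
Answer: $- \frac{3394048654929795525}{1174247} \approx -2.8904 \cdot 10^{12}$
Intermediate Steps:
$D = 604553$ ($D = 605476 - 923 = 604553$)
$\left(\frac{1591531 - 30391}{892123 - 2066370} - 3213405\right) \left(D + \left(-58\right) 45 \left(-113\right)\right) = \left(\frac{1591531 - 30391}{892123 - 2066370} - 3213405\right) \left(604553 + \left(-58\right) 45 \left(-113\right)\right) = \left(\frac{1561140}{-1174247} - 3213405\right) \left(604553 - -294930\right) = \left(1561140 \left(- \frac{1}{1174247}\right) - 3213405\right) \left(604553 + 294930\right) = \left(- \frac{1561140}{1174247} - 3213405\right) 899483 = \left(- \frac{3773332742175}{1174247}\right) 899483 = - \frac{3394048654929795525}{1174247}$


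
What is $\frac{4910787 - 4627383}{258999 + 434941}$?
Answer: $\frac{70851}{173485} \approx 0.4084$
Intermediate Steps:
$\frac{4910787 - 4627383}{258999 + 434941} = \frac{283404}{693940} = 283404 \cdot \frac{1}{693940} = \frac{70851}{173485}$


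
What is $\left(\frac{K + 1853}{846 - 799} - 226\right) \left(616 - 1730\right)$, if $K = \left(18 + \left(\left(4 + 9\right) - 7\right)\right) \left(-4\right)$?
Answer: $\frac{9875610}{47} \approx 2.1012 \cdot 10^{5}$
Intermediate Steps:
$K = -96$ ($K = \left(18 + \left(13 - 7\right)\right) \left(-4\right) = \left(18 + 6\right) \left(-4\right) = 24 \left(-4\right) = -96$)
$\left(\frac{K + 1853}{846 - 799} - 226\right) \left(616 - 1730\right) = \left(\frac{-96 + 1853}{846 - 799} - 226\right) \left(616 - 1730\right) = \left(\frac{1757}{47} - 226\right) \left(-1114\right) = \left(- \frac{8865}{47}\right) \left(-1114\right) = \frac{9875610}{47}$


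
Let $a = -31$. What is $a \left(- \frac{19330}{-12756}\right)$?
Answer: $- \frac{299615}{6378} \approx -46.976$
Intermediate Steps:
$a \left(- \frac{19330}{-12756}\right) = - 31 \left(- \frac{19330}{-12756}\right) = - 31 \left(\left(-19330\right) \left(- \frac{1}{12756}\right)\right) = \left(-31\right) \frac{9665}{6378} = - \frac{299615}{6378}$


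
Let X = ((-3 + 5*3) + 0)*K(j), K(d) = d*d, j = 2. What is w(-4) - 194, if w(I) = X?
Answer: -146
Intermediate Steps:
K(d) = d**2
X = 48 (X = ((-3 + 5*3) + 0)*2**2 = ((-3 + 15) + 0)*4 = (12 + 0)*4 = 12*4 = 48)
w(I) = 48
w(-4) - 194 = 48 - 194 = -146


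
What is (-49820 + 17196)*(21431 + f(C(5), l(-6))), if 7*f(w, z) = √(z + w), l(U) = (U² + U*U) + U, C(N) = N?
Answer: -699164944 - 32624*√71/7 ≈ -6.9920e+8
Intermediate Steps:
l(U) = U + 2*U² (l(U) = (U² + U²) + U = 2*U² + U = U + 2*U²)
f(w, z) = √(w + z)/7 (f(w, z) = √(z + w)/7 = √(w + z)/7)
(-49820 + 17196)*(21431 + f(C(5), l(-6))) = (-49820 + 17196)*(21431 + √(5 - 6*(1 + 2*(-6)))/7) = -32624*(21431 + √(5 - 6*(1 - 12))/7) = -32624*(21431 + √(5 - 6*(-11))/7) = -32624*(21431 + √(5 + 66)/7) = -32624*(21431 + √71/7) = -699164944 - 32624*√71/7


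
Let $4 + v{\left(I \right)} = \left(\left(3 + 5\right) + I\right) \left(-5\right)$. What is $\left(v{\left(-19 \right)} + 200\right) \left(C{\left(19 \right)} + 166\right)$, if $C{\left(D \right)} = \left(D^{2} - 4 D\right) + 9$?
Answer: $115460$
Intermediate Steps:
$v{\left(I \right)} = -44 - 5 I$ ($v{\left(I \right)} = -4 + \left(\left(3 + 5\right) + I\right) \left(-5\right) = -4 + \left(8 + I\right) \left(-5\right) = -4 - \left(40 + 5 I\right) = -44 - 5 I$)
$C{\left(D \right)} = 9 + D^{2} - 4 D$
$\left(v{\left(-19 \right)} + 200\right) \left(C{\left(19 \right)} + 166\right) = \left(\left(-44 - -95\right) + 200\right) \left(\left(9 + 19^{2} - 76\right) + 166\right) = \left(\left(-44 + 95\right) + 200\right) \left(\left(9 + 361 - 76\right) + 166\right) = \left(51 + 200\right) \left(294 + 166\right) = 251 \cdot 460 = 115460$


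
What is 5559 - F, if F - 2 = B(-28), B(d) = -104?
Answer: 5661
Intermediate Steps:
F = -102 (F = 2 - 104 = -102)
5559 - F = 5559 - 1*(-102) = 5559 + 102 = 5661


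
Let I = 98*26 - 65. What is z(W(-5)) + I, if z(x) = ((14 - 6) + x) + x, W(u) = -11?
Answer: 2469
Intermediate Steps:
z(x) = 8 + 2*x (z(x) = (8 + x) + x = 8 + 2*x)
I = 2483 (I = 2548 - 65 = 2483)
z(W(-5)) + I = (8 + 2*(-11)) + 2483 = (8 - 22) + 2483 = -14 + 2483 = 2469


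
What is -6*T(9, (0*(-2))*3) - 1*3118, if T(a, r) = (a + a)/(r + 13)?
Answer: -40642/13 ≈ -3126.3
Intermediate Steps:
T(a, r) = 2*a/(13 + r) (T(a, r) = (2*a)/(13 + r) = 2*a/(13 + r))
-6*T(9, (0*(-2))*3) - 1*3118 = -12*9/(13 + (0*(-2))*3) - 1*3118 = -12*9/(13 + 0*3) - 3118 = -12*9/(13 + 0) - 3118 = -12*9/13 - 3118 = -6*18/13 - 3118 = -108/13 - 3118 = -40642/13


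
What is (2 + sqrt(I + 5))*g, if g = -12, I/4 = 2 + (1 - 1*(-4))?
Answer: -24 - 12*sqrt(33) ≈ -92.935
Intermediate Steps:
I = 28 (I = 4*(2 + (1 - 1*(-4))) = 4*(2 + (1 + 4)) = 4*(2 + 5) = 4*7 = 28)
(2 + sqrt(I + 5))*g = (2 + sqrt(28 + 5))*(-12) = (2 + sqrt(33))*(-12) = -24 - 12*sqrt(33)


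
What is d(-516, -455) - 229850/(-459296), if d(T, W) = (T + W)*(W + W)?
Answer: 202919384205/229648 ≈ 8.8361e+5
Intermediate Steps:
d(T, W) = 2*W*(T + W) (d(T, W) = (T + W)*(2*W) = 2*W*(T + W))
d(-516, -455) - 229850/(-459296) = 2*(-455)*(-516 - 455) - 229850/(-459296) = 2*(-455)*(-971) - 229850*(-1)/459296 = 883610 - 1*(-114925/229648) = 883610 + 114925/229648 = 202919384205/229648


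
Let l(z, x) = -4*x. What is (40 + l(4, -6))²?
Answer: 4096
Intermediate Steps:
(40 + l(4, -6))² = (40 - 4*(-6))² = (40 + 24)² = 64² = 4096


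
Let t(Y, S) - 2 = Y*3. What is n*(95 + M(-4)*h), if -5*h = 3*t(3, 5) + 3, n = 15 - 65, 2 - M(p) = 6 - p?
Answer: -7630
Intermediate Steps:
M(p) = -4 + p (M(p) = 2 - (6 - p) = 2 + (-6 + p) = -4 + p)
n = -50
t(Y, S) = 2 + 3*Y (t(Y, S) = 2 + Y*3 = 2 + 3*Y)
h = -36/5 (h = -(3*(2 + 3*3) + 3)/5 = -(3*(2 + 9) + 3)/5 = -(3*11 + 3)/5 = -(33 + 3)/5 = -⅕*36 = -36/5 ≈ -7.2000)
n*(95 + M(-4)*h) = -50*(95 + (-4 - 4)*(-36/5)) = -50*(95 - 8*(-36/5)) = -50*(95 + 288/5) = -50*763/5 = -7630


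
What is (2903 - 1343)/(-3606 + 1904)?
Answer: -780/851 ≈ -0.91657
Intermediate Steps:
(2903 - 1343)/(-3606 + 1904) = 1560/(-1702) = 1560*(-1/1702) = -780/851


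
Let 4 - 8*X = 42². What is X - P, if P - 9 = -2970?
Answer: 2741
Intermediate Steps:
X = -220 (X = ½ - ⅛*42² = ½ - ⅛*1764 = ½ - 441/2 = -220)
P = -2961 (P = 9 - 2970 = -2961)
X - P = -220 - 1*(-2961) = -220 + 2961 = 2741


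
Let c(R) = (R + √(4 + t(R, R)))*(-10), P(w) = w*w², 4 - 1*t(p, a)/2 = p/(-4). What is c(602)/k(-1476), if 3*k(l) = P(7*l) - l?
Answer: 1505/91911942741 + 5*√313/183823885482 ≈ 1.6856e-8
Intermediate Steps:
t(p, a) = 8 + p/2 (t(p, a) = 8 - 2*p/(-4) = 8 - 2*p*(-1)/4 = 8 - (-1)*p/2 = 8 + p/2)
P(w) = w³
c(R) = -10*R - 10*√(12 + R/2) (c(R) = (R + √(4 + (8 + R/2)))*(-10) = (R + √(12 + R/2))*(-10) = -10*R - 10*√(12 + R/2))
k(l) = -l/3 + 343*l³/3 (k(l) = ((7*l)³ - l)/3 = (343*l³ - l)/3 = (-l + 343*l³)/3 = -l/3 + 343*l³/3)
c(602)/k(-1476) = (-10*602 - 5*√(48 + 2*602))/(((⅓)*(-1476)*(-1 + 343*(-1476)²))) = (-6020 - 5*√(48 + 1204))/(((⅓)*(-1476)*(-1 + 343*2178576))) = (-6020 - 10*√313)/(((⅓)*(-1476)*(-1 + 747251568))) = (-6020 - 10*√313)/(((⅓)*(-1476)*747251567)) = (-6020 - 10*√313)/(-367647770964) = (-6020 - 10*√313)*(-1/367647770964) = 1505/91911942741 + 5*√313/183823885482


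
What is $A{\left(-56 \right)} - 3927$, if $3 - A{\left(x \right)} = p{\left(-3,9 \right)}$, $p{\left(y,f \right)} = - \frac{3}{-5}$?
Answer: $- \frac{19623}{5} \approx -3924.6$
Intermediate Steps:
$p{\left(y,f \right)} = \frac{3}{5}$ ($p{\left(y,f \right)} = \left(-3\right) \left(- \frac{1}{5}\right) = \frac{3}{5}$)
$A{\left(x \right)} = \frac{12}{5}$ ($A{\left(x \right)} = 3 - \frac{3}{5} = \frac{12}{5}$)
$A{\left(-56 \right)} - 3927 = \frac{12}{5} - 3927 = - \frac{19623}{5}$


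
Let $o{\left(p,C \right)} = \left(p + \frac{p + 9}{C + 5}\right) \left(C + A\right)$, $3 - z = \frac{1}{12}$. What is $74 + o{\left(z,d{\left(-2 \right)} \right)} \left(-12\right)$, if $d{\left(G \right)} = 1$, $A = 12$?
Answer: $- \frac{4145}{6} \approx -690.83$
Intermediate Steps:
$z = \frac{35}{12}$ ($z = 3 - \frac{1}{12} = \frac{35}{12} \approx 2.9167$)
$o{\left(p,C \right)} = \left(12 + C\right) \left(p + \frac{9 + p}{5 + C}\right)$ ($o{\left(p,C \right)} = \left(p + \frac{p + 9}{C + 5}\right) \left(C + 12\right) = \left(p + \frac{9 + p}{5 + C}\right) \left(12 + C\right) = \left(12 + C\right) \left(p + \frac{9 + p}{5 + C}\right)$)
$74 + o{\left(z,d{\left(-2 \right)} \right)} \left(-12\right) = 74 + \frac{108 + 9 \cdot 1 + 72 \cdot \frac{35}{12} + \frac{35 \cdot 1^{2}}{12} + 18 \cdot 1 \cdot \frac{35}{12}}{5 + 1} \left(-12\right) = 74 + \frac{108 + 9 + 210 + \frac{35}{12} \cdot 1 + \frac{105}{2}}{6} \left(-12\right) = 74 + \frac{108 + 9 + 210 + \frac{35}{12} + \frac{105}{2}}{6} \left(-12\right) = 74 + \frac{1}{6} \cdot \frac{4589}{12} \left(-12\right) = 74 + \frac{4589}{72} \left(-12\right) = 74 - \frac{4589}{6} = - \frac{4145}{6}$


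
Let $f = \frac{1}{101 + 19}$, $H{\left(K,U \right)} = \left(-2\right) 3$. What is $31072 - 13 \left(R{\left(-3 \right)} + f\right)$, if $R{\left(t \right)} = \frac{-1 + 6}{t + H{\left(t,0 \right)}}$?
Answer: $\frac{11188481}{360} \approx 31079.0$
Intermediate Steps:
$H{\left(K,U \right)} = -6$
$f = \frac{1}{120} \approx 0.0083333$
$R{\left(t \right)} = \frac{5}{-6 + t}$ ($R{\left(t \right)} = \frac{-1 + 6}{t - 6} = \frac{5}{-6 + t}$)
$31072 - 13 \left(R{\left(-3 \right)} + f\right) = 31072 - 13 \left(\frac{5}{-6 - 3} + \frac{1}{120}\right) = 31072 - 13 \left(\frac{5}{-9} + \frac{1}{120}\right) = 31072 - 13 \left(5 \left(- \frac{1}{9}\right) + \frac{1}{120}\right) = 31072 - 13 \left(- \frac{5}{9} + \frac{1}{120}\right) = 31072 - - \frac{2561}{360} = 31072 + \frac{2561}{360} = \frac{11188481}{360}$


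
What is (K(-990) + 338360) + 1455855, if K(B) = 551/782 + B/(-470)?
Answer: 65944681425/36754 ≈ 1.7942e+6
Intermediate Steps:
K(B) = 551/782 - B/470 (K(B) = 551*(1/782) + B*(-1/470) = 551/782 - B/470)
(K(-990) + 338360) + 1455855 = ((551/782 - 1/470*(-990)) + 338360) + 1455855 = ((551/782 + 99/47) + 338360) + 1455855 = (103315/36754 + 338360) + 1455855 = 12436186755/36754 + 1455855 = 65944681425/36754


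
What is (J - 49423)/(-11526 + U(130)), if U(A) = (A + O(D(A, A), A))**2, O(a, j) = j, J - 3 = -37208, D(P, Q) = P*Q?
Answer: -43314/28037 ≈ -1.5449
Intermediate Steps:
J = -37205 (J = 3 - 37208 = -37205)
U(A) = 4*A**2 (U(A) = (A + A)**2 = (2*A)**2 = 4*A**2)
(J - 49423)/(-11526 + U(130)) = (-37205 - 49423)/(-11526 + 4*130**2) = -86628/(-11526 + 4*16900) = -86628/(-11526 + 67600) = -86628/56074 = -86628*1/56074 = -43314/28037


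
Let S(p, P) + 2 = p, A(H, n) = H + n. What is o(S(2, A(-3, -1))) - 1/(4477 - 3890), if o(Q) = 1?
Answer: 586/587 ≈ 0.99830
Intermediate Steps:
S(p, P) = -2 + p
o(S(2, A(-3, -1))) - 1/(4477 - 3890) = 1 - 1/(4477 - 3890) = 1 - 1/587 = 586/587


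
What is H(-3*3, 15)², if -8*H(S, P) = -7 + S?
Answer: 4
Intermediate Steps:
H(S, P) = 7/8 - S/8 (H(S, P) = -(-7 + S)/8 = 7/8 - S/8)
H(-3*3, 15)² = (7/8 - (-3)*3/8)² = (7/8 - ⅛*(-9))² = (7/8 + 9/8)² = 2² = 4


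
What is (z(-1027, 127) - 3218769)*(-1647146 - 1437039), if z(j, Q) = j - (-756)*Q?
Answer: 9634327756040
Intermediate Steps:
z(j, Q) = j + 756*Q
(z(-1027, 127) - 3218769)*(-1647146 - 1437039) = ((-1027 + 756*127) - 3218769)*(-1647146 - 1437039) = ((-1027 + 96012) - 3218769)*(-3084185) = (94985 - 3218769)*(-3084185) = -3123784*(-3084185) = 9634327756040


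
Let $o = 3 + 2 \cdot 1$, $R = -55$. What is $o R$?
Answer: $-275$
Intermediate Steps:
$o = 5$ ($o = 3 + 2 = 5$)
$o R = 5 \left(-55\right) = -275$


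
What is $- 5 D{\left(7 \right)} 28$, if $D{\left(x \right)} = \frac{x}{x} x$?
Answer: $-980$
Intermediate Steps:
$D{\left(x \right)} = x$ ($D{\left(x \right)} = 1 x = x$)
$- 5 D{\left(7 \right)} 28 = \left(-5\right) 7 \cdot 28 = \left(-35\right) 28 = -980$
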